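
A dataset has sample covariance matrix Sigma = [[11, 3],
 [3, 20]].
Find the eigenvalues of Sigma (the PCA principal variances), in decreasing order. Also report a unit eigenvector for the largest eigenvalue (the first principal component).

Step 1 — characteristic polynomial of 2×2 Sigma:
  det(Sigma - λI) = λ² - trace · λ + det = 0.
  trace = 11 + 20 = 31, det = 11·20 - (3)² = 211.
Step 2 — discriminant:
  Δ = trace² - 4·det = 961 - 844 = 117.
Step 3 — eigenvalues:
  λ = (trace ± √Δ)/2 = (31 ± 10.8167)/2,
  λ_1 = 20.9083,  λ_2 = 10.0917.

Step 4 — unit eigenvector for λ_1: solve (Sigma - λ_1 I)v = 0. First row:
  (11 - 20.9083)·v_x + (3)·v_y = 0, i.e. (-9.9083)·v_x + (3)·v_y = 0,
  so v ∝ (b, λ_1 - a) = (3, 9.9083) = u.
  ||u|| = √((3)² + (9.9083)²) = √(107.1749) ≈ 10.3525,
  v_1 = u/||u|| ≈ (0.2898, 0.9571) (||v_1|| = 1).

λ_1 = 20.9083,  λ_2 = 10.0917;  v_1 ≈ (0.2898, 0.9571)


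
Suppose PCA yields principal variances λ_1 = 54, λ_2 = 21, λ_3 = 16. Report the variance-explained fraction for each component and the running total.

Step 1 — total variance = trace(Sigma) = Σ λ_i = 54 + 21 + 16 = 91.

Step 2 — fraction explained by component i = λ_i / Σ λ:
  PC1: 54/91 = 0.5934
  PC2: 21/91 = 0.2308
  PC3: 16/91 = 0.1758

Step 3 — cumulative fraction after k components = (λ_1 + ... + λ_k) / Σ λ:
  k = 1: 54/91 = 0.5934
  k = 2: (54 + 21)/91 = 75/91 = 0.8242
  k = 3: (54 + 21 + 16)/91 = 91/91 = 1

Summary (fraction, with percent):

explained: PC1 0.5934 (59.34%), PC2 0.2308 (23.08%), PC3 0.1758 (17.58%);  cumulative: 0.5934, 0.8242, 1


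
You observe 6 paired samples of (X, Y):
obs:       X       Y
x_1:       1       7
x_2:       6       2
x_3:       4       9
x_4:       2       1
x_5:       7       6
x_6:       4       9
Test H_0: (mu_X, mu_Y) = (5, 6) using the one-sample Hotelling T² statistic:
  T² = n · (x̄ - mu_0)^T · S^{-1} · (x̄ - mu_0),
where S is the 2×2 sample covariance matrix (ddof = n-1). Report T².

Step 1 — sample mean vector:
  mean(X) = (1 + 6 + 4 + 2 + 7 + 4) / 6 = 24/6 = 4
  mean(Y) = (7 + 2 + 9 + 1 + 6 + 9) / 6 = 34/6 = 5.6667
  x̄ = (4, 5.6667),  deviation x̄ - mu_0 = (4, 5.6667) - (5, 6) = (-1, -0.3333).

Step 2 — sample covariance matrix, S[i,j] = (1/(n-1)) · Σ_k (x_{k,i} - mean_i) · (x_{k,j} - mean_j), divisor n-1 = 5:
  S[X,X] = ((-3)·(-3) + (2)·(2) + (0)·(0) + (-2)·(-2) + (3)·(3) + (0)·(0)) / 5 = 26/5 = 5.2
  S[X,Y] = ((-3)·(1.3333) + (2)·(-3.6667) + (0)·(3.3333) + (-2)·(-4.6667) + (3)·(0.3333) + (0)·(3.3333)) / 5 = -1/5 = -0.2
  S[Y,Y] = ((1.3333)·(1.3333) + (-3.6667)·(-3.6667) + (3.3333)·(3.3333) + (-4.6667)·(-4.6667) + (0.3333)·(0.3333) + (3.3333)·(3.3333)) / 5 = 59.3333/5 = 11.8667
  S = [[5.2, -0.2],
 [-0.2, 11.8667]].

Step 3 — invert S. det(S) = 5.2·11.8667 - (-0.2)² = 61.6667.
  S^{-1} = (1/det) · [[d, -b], [-b, a]] = [[0.1924, 0.0032],
 [0.0032, 0.0843]].

Step 4 — quadratic form (x̄ - mu_0)^T · S^{-1} · (x̄ - mu_0):
  S^{-1} · (x̄ - mu_0) = (-0.1935, -0.0314),
  (x̄ - mu_0)^T · [...] = (-1)·(-0.1935) + (-0.3333)·(-0.0314) = 0.204.

Step 5 — scale by n: T² = 6 · 0.204 = 1.2238.

T² ≈ 1.2238


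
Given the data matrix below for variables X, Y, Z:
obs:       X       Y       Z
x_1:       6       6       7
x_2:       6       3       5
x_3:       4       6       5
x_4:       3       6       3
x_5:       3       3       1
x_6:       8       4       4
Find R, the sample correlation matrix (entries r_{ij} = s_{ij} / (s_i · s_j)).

Step 1 — column means:
  mean(X) = (6 + 6 + 4 + 3 + 3 + 8) / 6 = 30/6 = 5
  mean(Y) = (6 + 3 + 6 + 6 + 3 + 4) / 6 = 28/6 = 4.6667
  mean(Z) = (7 + 5 + 5 + 3 + 1 + 4) / 6 = 25/6 = 4.1667

Step 2 — sample variances and covariances s[i,j] = (1/(n-1)) · Σ_k (x_{k,i} - mean_i) · (x_{k,j} - mean_j), with n-1 = 5:
  s[X,X] = ((1)·(1) + (1)·(1) + (-1)·(-1) + (-2)·(-2) + (-2)·(-2) + (3)·(3)) / 5 = 20/5 = 4
  s[X,Y] = ((1)·(1.3333) + (1)·(-1.6667) + (-1)·(1.3333) + (-2)·(1.3333) + (-2)·(-1.6667) + (3)·(-0.6667)) / 5 = -3/5 = -0.6
  s[X,Z] = ((1)·(2.8333) + (1)·(0.8333) + (-1)·(0.8333) + (-2)·(-1.1667) + (-2)·(-3.1667) + (3)·(-0.1667)) / 5 = 11/5 = 2.2
  s[Y,Y] = ((1.3333)·(1.3333) + (-1.6667)·(-1.6667) + (1.3333)·(1.3333) + (1.3333)·(1.3333) + (-1.6667)·(-1.6667) + (-0.6667)·(-0.6667)) / 5 = 11.3333/5 = 2.2667
  s[Y,Z] = ((1.3333)·(2.8333) + (-1.6667)·(0.8333) + (1.3333)·(0.8333) + (1.3333)·(-1.1667) + (-1.6667)·(-3.1667) + (-0.6667)·(-0.1667)) / 5 = 7.3333/5 = 1.4667
  s[Z,Z] = ((2.8333)·(2.8333) + (0.8333)·(0.8333) + (0.8333)·(0.8333) + (-1.1667)·(-1.1667) + (-3.1667)·(-3.1667) + (-0.1667)·(-0.1667)) / 5 = 20.8333/5 = 4.1667
  Sample standard deviations s_i = √(s[i,i]):
  s(X) = √(4) = 2
  s(Y) = √(2.2667) = 1.5055
  s(Z) = √(4.1667) = 2.0412

Step 3 — r_{ij} = s_{ij} / (s_i · s_j):
  r[X,X] = 1 (diagonal).
  r[X,Y] = -0.6 / (2 · 1.5055) = -0.6 / 3.0111 = -0.1993
  r[X,Z] = 2.2 / (2 · 2.0412) = 2.2 / 4.0825 = 0.5389
  r[Y,Y] = 1 (diagonal).
  r[Y,Z] = 1.4667 / (1.5055 · 2.0412) = 1.4667 / 3.0732 = 0.4772
  r[Z,Z] = 1 (diagonal).

R is symmetric with unit diagonal. Assembling:

R = [[1, -0.1993, 0.5389],
 [-0.1993, 1, 0.4772],
 [0.5389, 0.4772, 1]]


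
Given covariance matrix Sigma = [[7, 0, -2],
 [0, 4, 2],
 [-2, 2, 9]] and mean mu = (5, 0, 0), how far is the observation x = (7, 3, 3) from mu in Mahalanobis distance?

Step 1 — centre the observation: (x - mu) = (2, 3, 3).

Step 2 — invert Sigma (cofactor / det for 3×3, or solve directly):
  Sigma^{-1} = [[0.1538, -0.0192, 0.0385],
 [-0.0192, 0.2837, -0.0673],
 [0.0385, -0.0673, 0.1346]].

Step 3 — form the quadratic (x - mu)^T · Sigma^{-1} · (x - mu):
  Sigma^{-1} · (x - mu) = (0.3654, 0.6106, 0.2788).
  (x - mu)^T · [Sigma^{-1} · (x - mu)] = (2)·(0.3654) + (3)·(0.6106) + (3)·(0.2788) = 3.399.

Step 4 — take square root: d = √(3.399) ≈ 1.8436.

d(x, mu) = √(3.399) ≈ 1.8436


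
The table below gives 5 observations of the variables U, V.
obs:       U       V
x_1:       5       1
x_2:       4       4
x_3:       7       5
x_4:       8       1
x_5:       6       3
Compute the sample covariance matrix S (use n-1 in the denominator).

Step 1 — column means:
  mean(U) = (5 + 4 + 7 + 8 + 6) / 5 = 30/5 = 6
  mean(V) = (1 + 4 + 5 + 1 + 3) / 5 = 14/5 = 2.8

Step 2 — sample covariance S[i,j] = (1/(n-1)) · Σ_k (x_{k,i} - mean_i) · (x_{k,j} - mean_j), with n-1 = 4.
  S[U,U] = ((-1)·(-1) + (-2)·(-2) + (1)·(1) + (2)·(2) + (0)·(0)) / 4 = 10/4 = 2.5
  S[U,V] = ((-1)·(-1.8) + (-2)·(1.2) + (1)·(2.2) + (2)·(-1.8) + (0)·(0.2)) / 4 = -2/4 = -0.5
  S[V,V] = ((-1.8)·(-1.8) + (1.2)·(1.2) + (2.2)·(2.2) + (-1.8)·(-1.8) + (0.2)·(0.2)) / 4 = 12.8/4 = 3.2

S is symmetric (S[j,i] = S[i,j]). Assembling:

S = [[2.5, -0.5],
 [-0.5, 3.2]]


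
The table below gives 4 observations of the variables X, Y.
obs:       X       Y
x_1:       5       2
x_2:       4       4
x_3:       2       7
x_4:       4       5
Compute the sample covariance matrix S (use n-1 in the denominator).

Step 1 — column means:
  mean(X) = (5 + 4 + 2 + 4) / 4 = 15/4 = 3.75
  mean(Y) = (2 + 4 + 7 + 5) / 4 = 18/4 = 4.5

Step 2 — sample covariance S[i,j] = (1/(n-1)) · Σ_k (x_{k,i} - mean_i) · (x_{k,j} - mean_j), with n-1 = 3.
  S[X,X] = ((1.25)·(1.25) + (0.25)·(0.25) + (-1.75)·(-1.75) + (0.25)·(0.25)) / 3 = 4.75/3 = 1.5833
  S[X,Y] = ((1.25)·(-2.5) + (0.25)·(-0.5) + (-1.75)·(2.5) + (0.25)·(0.5)) / 3 = -7.5/3 = -2.5
  S[Y,Y] = ((-2.5)·(-2.5) + (-0.5)·(-0.5) + (2.5)·(2.5) + (0.5)·(0.5)) / 3 = 13/3 = 4.3333

S is symmetric (S[j,i] = S[i,j]). Assembling:

S = [[1.5833, -2.5],
 [-2.5, 4.3333]]


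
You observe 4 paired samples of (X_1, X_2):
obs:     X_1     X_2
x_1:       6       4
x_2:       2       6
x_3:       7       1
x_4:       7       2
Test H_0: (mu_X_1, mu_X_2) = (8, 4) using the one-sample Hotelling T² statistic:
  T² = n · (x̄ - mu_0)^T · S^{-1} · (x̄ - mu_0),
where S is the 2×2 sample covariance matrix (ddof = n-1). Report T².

Step 1 — sample mean vector:
  mean(X_1) = (6 + 2 + 7 + 7) / 4 = 22/4 = 5.5
  mean(X_2) = (4 + 6 + 1 + 2) / 4 = 13/4 = 3.25
  x̄ = (5.5, 3.25),  deviation x̄ - mu_0 = (5.5, 3.25) - (8, 4) = (-2.5, -0.75).

Step 2 — sample covariance matrix, S[i,j] = (1/(n-1)) · Σ_k (x_{k,i} - mean_i) · (x_{k,j} - mean_j), divisor n-1 = 3:
  S[X_1,X_1] = ((0.5)·(0.5) + (-3.5)·(-3.5) + (1.5)·(1.5) + (1.5)·(1.5)) / 3 = 17/3 = 5.6667
  S[X_1,X_2] = ((0.5)·(0.75) + (-3.5)·(2.75) + (1.5)·(-2.25) + (1.5)·(-1.25)) / 3 = -14.5/3 = -4.8333
  S[X_2,X_2] = ((0.75)·(0.75) + (2.75)·(2.75) + (-2.25)·(-2.25) + (-1.25)·(-1.25)) / 3 = 14.75/3 = 4.9167
  S = [[5.6667, -4.8333],
 [-4.8333, 4.9167]].

Step 3 — invert S. det(S) = 5.6667·4.9167 - (-4.8333)² = 4.5.
  S^{-1} = (1/det) · [[d, -b], [-b, a]] = [[1.0926, 1.0741],
 [1.0741, 1.2593]].

Step 4 — quadratic form (x̄ - mu_0)^T · S^{-1} · (x̄ - mu_0):
  S^{-1} · (x̄ - mu_0) = (-3.537, -3.6296),
  (x̄ - mu_0)^T · [...] = (-2.5)·(-3.537) + (-0.75)·(-3.6296) = 11.5648.

Step 5 — scale by n: T² = 4 · 11.5648 = 46.2593.

T² ≈ 46.2593


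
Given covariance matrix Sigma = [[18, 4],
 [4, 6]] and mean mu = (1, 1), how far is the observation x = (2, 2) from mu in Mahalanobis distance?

Step 1 — centre the observation: (x - mu) = (1, 1).

Step 2 — invert Sigma. det(Sigma) = 18·6 - (4)² = 92.
  Sigma^{-1} = (1/det) · [[d, -b], [-b, a]] = [[0.0652, -0.0435],
 [-0.0435, 0.1957]].

Step 3 — form the quadratic (x - mu)^T · Sigma^{-1} · (x - mu):
  Sigma^{-1} · (x - mu) = (0.0217, 0.1522).
  (x - mu)^T · [Sigma^{-1} · (x - mu)] = (1)·(0.0217) + (1)·(0.1522) = 0.1739.

Step 4 — take square root: d = √(0.1739) ≈ 0.417.

d(x, mu) = √(0.1739) ≈ 0.417


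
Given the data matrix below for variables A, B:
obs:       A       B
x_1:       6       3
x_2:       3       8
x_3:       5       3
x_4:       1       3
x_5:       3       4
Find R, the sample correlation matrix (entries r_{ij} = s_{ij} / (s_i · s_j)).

Step 1 — column means:
  mean(A) = (6 + 3 + 5 + 1 + 3) / 5 = 18/5 = 3.6
  mean(B) = (3 + 8 + 3 + 3 + 4) / 5 = 21/5 = 4.2

Step 2 — sample variances and covariances s[i,j] = (1/(n-1)) · Σ_k (x_{k,i} - mean_i) · (x_{k,j} - mean_j), with n-1 = 4:
  s[A,A] = ((2.4)·(2.4) + (-0.6)·(-0.6) + (1.4)·(1.4) + (-2.6)·(-2.6) + (-0.6)·(-0.6)) / 4 = 15.2/4 = 3.8
  s[A,B] = ((2.4)·(-1.2) + (-0.6)·(3.8) + (1.4)·(-1.2) + (-2.6)·(-1.2) + (-0.6)·(-0.2)) / 4 = -3.6/4 = -0.9
  s[B,B] = ((-1.2)·(-1.2) + (3.8)·(3.8) + (-1.2)·(-1.2) + (-1.2)·(-1.2) + (-0.2)·(-0.2)) / 4 = 18.8/4 = 4.7
  Sample standard deviations s_i = √(s[i,i]):
  s(A) = √(3.8) = 1.9494
  s(B) = √(4.7) = 2.1679

Step 3 — r_{ij} = s_{ij} / (s_i · s_j):
  r[A,A] = 1 (diagonal).
  r[A,B] = -0.9 / (1.9494 · 2.1679) = -0.9 / 4.2261 = -0.213
  r[B,B] = 1 (diagonal).

R is symmetric with unit diagonal. Assembling:

R = [[1, -0.213],
 [-0.213, 1]]


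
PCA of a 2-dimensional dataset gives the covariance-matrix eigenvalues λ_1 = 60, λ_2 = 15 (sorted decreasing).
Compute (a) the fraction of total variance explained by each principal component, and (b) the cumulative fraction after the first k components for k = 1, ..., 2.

Step 1 — total variance = trace(Sigma) = Σ λ_i = 60 + 15 = 75.

Step 2 — fraction explained by component i = λ_i / Σ λ:
  PC1: 60/75 = 0.8
  PC2: 15/75 = 0.2

Step 3 — cumulative fraction after k components = (λ_1 + ... + λ_k) / Σ λ:
  k = 1: 60/75 = 0.8
  k = 2: (60 + 15)/75 = 75/75 = 1

Summary (fraction, with percent):

explained: PC1 0.8 (80%), PC2 0.2 (20%);  cumulative: 0.8, 1


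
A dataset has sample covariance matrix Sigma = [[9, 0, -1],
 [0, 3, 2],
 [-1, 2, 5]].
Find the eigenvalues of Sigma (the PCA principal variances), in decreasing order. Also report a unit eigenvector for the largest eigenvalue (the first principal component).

Step 1 — characteristic polynomial p(λ) = det(λI - Sigma) = λ³ - tr·λ² + c_1·λ - det, where tr = trace, c_1 = sum of the principal 2×2 minors, det = det(Sigma):
  tr = 9 + 3 + 5 = 17,
  c_1 = (9·3 - (0)²) + (9·5 - (-1)²) + (3·5 - (2)²) = 27 + 44 + 11 = 82,
  det = 9·(3·5 - (2)²) - (0)·((0)·5 - (2)·(-1)) + (-1)·((0)·(2) - 3·(-1)) = 9·(11) - (0)·(2) + (-1)·(3) = 96.
  So p(λ) = λ³ - 17λ² + 82λ - 96.
Step 2 — look for an integer root (rational root theorem: any rational root is an integer divisor of 96). Testing λ = 6:
  p(6) = 216 - 612 + 492 - 96 = 0  ✓
  Dividing out (λ - 6): p(λ) = (λ - 6)(λ² - 11λ + 16).
Step 3 — remaining eigenvalues from the quadratic λ² - 11λ + 16 = 0:
  Δ = 11² - 4·16 = 121 - 64 = 57,  λ = (11 ± √57)/2 = (11 ± 7.5498)/2 ≈ 9.2749 or 1.7251.
  Sorted: λ_1 = 9.2749,  λ_2 = 6,  λ_3 = 1.7251  (check: sum = 17 = tr ✓).

Step 4 — unit eigenvector for λ_1 ≈ 9.2749: v spans the null space of (Sigma - λ_1 I), whose rows are
  r_1 = (-0.2749, 0, -1),  r_2 = (0, -6.2749, 2),  r_3 = (-1, 2, -4.2749).
  v is orthogonal to every row, so take v ∝ r_1 × r_2 = ((0)·(2) - (-1)·(-6.2749), (-1)·(0) - (-0.2749)·(2), (-0.2749)·(-6.2749) - (0)·(0)) ≈ (-6.2749, 0.5498, 1.7251).
  Rescale (multiply by -1 so the first nonzero entry is positive): u = (6.2749, -0.5498, -1.7251).
  ||u|| = √((6.2749)² + (-0.5498)² + (-1.7251)²) = √(42.6528) ≈ 6.5309,  v_1 = u/||u|| ≈ (0.9608, -0.0842, -0.2641) (||v_1|| = 1).

λ_1 = 9.2749,  λ_2 = 6,  λ_3 = 1.7251;  v_1 ≈ (0.9608, -0.0842, -0.2641)


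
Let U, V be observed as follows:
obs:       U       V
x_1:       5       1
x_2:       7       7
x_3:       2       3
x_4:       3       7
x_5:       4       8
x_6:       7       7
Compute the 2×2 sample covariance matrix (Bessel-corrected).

Step 1 — column means:
  mean(U) = (5 + 7 + 2 + 3 + 4 + 7) / 6 = 28/6 = 4.6667
  mean(V) = (1 + 7 + 3 + 7 + 8 + 7) / 6 = 33/6 = 5.5

Step 2 — sample covariance S[i,j] = (1/(n-1)) · Σ_k (x_{k,i} - mean_i) · (x_{k,j} - mean_j), with n-1 = 5.
  S[U,U] = ((0.3333)·(0.3333) + (2.3333)·(2.3333) + (-2.6667)·(-2.6667) + (-1.6667)·(-1.6667) + (-0.6667)·(-0.6667) + (2.3333)·(2.3333)) / 5 = 21.3333/5 = 4.2667
  S[U,V] = ((0.3333)·(-4.5) + (2.3333)·(1.5) + (-2.6667)·(-2.5) + (-1.6667)·(1.5) + (-0.6667)·(2.5) + (2.3333)·(1.5)) / 5 = 8/5 = 1.6
  S[V,V] = ((-4.5)·(-4.5) + (1.5)·(1.5) + (-2.5)·(-2.5) + (1.5)·(1.5) + (2.5)·(2.5) + (1.5)·(1.5)) / 5 = 39.5/5 = 7.9

S is symmetric (S[j,i] = S[i,j]). Assembling:

S = [[4.2667, 1.6],
 [1.6, 7.9]]


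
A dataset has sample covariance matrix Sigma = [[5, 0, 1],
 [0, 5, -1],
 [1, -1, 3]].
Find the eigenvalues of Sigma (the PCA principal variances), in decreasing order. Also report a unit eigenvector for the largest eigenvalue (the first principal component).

Step 1 — characteristic polynomial p(λ) = det(λI - Sigma) = λ³ - tr·λ² + c_1·λ - det, where tr = trace, c_1 = sum of the principal 2×2 minors, det = det(Sigma):
  tr = 5 + 5 + 3 = 13,
  c_1 = (5·5 - (0)²) + (5·3 - (1)²) + (5·3 - (-1)²) = 25 + 14 + 14 = 53,
  det = 5·(5·3 - (-1)²) - (0)·((0)·3 - (-1)·(1)) + (1)·((0)·(-1) - 5·(1)) = 5·(14) - (0)·(1) + (1)·(-5) = 65.
  So p(λ) = λ³ - 13λ² + 53λ - 65.
Step 2 — look for an integer root (rational root theorem: any rational root is an integer divisor of 65). Testing λ = 5:
  p(5) = 125 - 325 + 265 - 65 = 0  ✓
  Dividing out (λ - 5): p(λ) = (λ - 5)(λ² - 8λ + 13).
Step 3 — remaining eigenvalues from the quadratic λ² - 8λ + 13 = 0:
  Δ = 8² - 4·13 = 64 - 52 = 12,  λ = (8 ± √12)/2 = (8 ± 3.4641)/2 ≈ 5.7321 or 2.2679.
  Sorted: λ_1 = 5.7321,  λ_2 = 5,  λ_3 = 2.2679  (check: sum = 13 = tr ✓).

Step 4 — unit eigenvector for λ_1 ≈ 5.7321: v spans the null space of (Sigma - λ_1 I), whose rows are
  r_1 = (-0.7321, 0, 1),  r_2 = (0, -0.7321, -1),  r_3 = (1, -1, -2.7321).
  v is orthogonal to every row, so take v ∝ r_1 × r_2 = ((0)·(-1) - (1)·(-0.7321), (1)·(0) - (-0.7321)·(-1), (-0.7321)·(-0.7321) - (0)·(0)) ≈ (0.7321, -0.7321, 0.5359).
  Let u = (0.7321, -0.7321, 0.5359).
  ||u|| = √((0.7321)² + (-0.7321)² + (0.5359)²) = √(1.359) ≈ 1.1658,  v_1 = u/||u|| ≈ (0.628, -0.628, 0.4597) (||v_1|| = 1).

λ_1 = 5.7321,  λ_2 = 5,  λ_3 = 2.2679;  v_1 ≈ (0.628, -0.628, 0.4597)


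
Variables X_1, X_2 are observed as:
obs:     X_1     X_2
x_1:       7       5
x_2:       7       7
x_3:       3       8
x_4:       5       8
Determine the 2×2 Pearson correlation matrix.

Step 1 — column means:
  mean(X_1) = (7 + 7 + 3 + 5) / 4 = 22/4 = 5.5
  mean(X_2) = (5 + 7 + 8 + 8) / 4 = 28/4 = 7

Step 2 — sample variances and covariances s[i,j] = (1/(n-1)) · Σ_k (x_{k,i} - mean_i) · (x_{k,j} - mean_j), with n-1 = 3:
  s[X_1,X_1] = ((1.5)·(1.5) + (1.5)·(1.5) + (-2.5)·(-2.5) + (-0.5)·(-0.5)) / 3 = 11/3 = 3.6667
  s[X_1,X_2] = ((1.5)·(-2) + (1.5)·(0) + (-2.5)·(1) + (-0.5)·(1)) / 3 = -6/3 = -2
  s[X_2,X_2] = ((-2)·(-2) + (0)·(0) + (1)·(1) + (1)·(1)) / 3 = 6/3 = 2
  Sample standard deviations s_i = √(s[i,i]):
  s(X_1) = √(3.6667) = 1.9149
  s(X_2) = √(2) = 1.4142

Step 3 — r_{ij} = s_{ij} / (s_i · s_j):
  r[X_1,X_1] = 1 (diagonal).
  r[X_1,X_2] = -2 / (1.9149 · 1.4142) = -2 / 2.708 = -0.7385
  r[X_2,X_2] = 1 (diagonal).

R is symmetric with unit diagonal. Assembling:

R = [[1, -0.7385],
 [-0.7385, 1]]


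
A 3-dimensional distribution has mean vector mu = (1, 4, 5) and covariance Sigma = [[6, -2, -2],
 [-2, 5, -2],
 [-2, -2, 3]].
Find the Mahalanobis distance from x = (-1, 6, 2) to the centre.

Step 1 — centre the observation: (x - mu) = (-2, 2, -3).

Step 2 — invert Sigma (cofactor / det for 3×3, or solve directly):
  Sigma^{-1} = [[0.6111, 0.5556, 0.7778],
 [0.5556, 0.7778, 0.8889],
 [0.7778, 0.8889, 1.4444]].

Step 3 — form the quadratic (x - mu)^T · Sigma^{-1} · (x - mu):
  Sigma^{-1} · (x - mu) = (-2.4444, -2.2222, -4.1111).
  (x - mu)^T · [Sigma^{-1} · (x - mu)] = (-2)·(-2.4444) + (2)·(-2.2222) + (-3)·(-4.1111) = 12.7778.

Step 4 — take square root: d = √(12.7778) ≈ 3.5746.

d(x, mu) = √(12.7778) ≈ 3.5746


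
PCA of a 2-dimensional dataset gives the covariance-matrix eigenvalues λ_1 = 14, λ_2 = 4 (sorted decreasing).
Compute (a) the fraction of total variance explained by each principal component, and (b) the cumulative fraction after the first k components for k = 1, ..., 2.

Step 1 — total variance = trace(Sigma) = Σ λ_i = 14 + 4 = 18.

Step 2 — fraction explained by component i = λ_i / Σ λ:
  PC1: 14/18 = 0.7778
  PC2: 4/18 = 0.2222

Step 3 — cumulative fraction after k components = (λ_1 + ... + λ_k) / Σ λ:
  k = 1: 14/18 = 0.7778
  k = 2: (14 + 4)/18 = 18/18 = 1

Summary (fraction, with percent):

explained: PC1 0.7778 (77.78%), PC2 0.2222 (22.22%);  cumulative: 0.7778, 1


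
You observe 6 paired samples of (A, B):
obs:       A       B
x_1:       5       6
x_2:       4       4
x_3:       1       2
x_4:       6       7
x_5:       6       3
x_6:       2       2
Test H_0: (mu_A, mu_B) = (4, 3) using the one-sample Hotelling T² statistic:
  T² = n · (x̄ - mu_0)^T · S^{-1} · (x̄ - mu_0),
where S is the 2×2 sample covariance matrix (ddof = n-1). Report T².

Step 1 — sample mean vector:
  mean(A) = (5 + 4 + 1 + 6 + 6 + 2) / 6 = 24/6 = 4
  mean(B) = (6 + 4 + 2 + 7 + 3 + 2) / 6 = 24/6 = 4
  x̄ = (4, 4),  deviation x̄ - mu_0 = (4, 4) - (4, 3) = (0, 1).

Step 2 — sample covariance matrix, S[i,j] = (1/(n-1)) · Σ_k (x_{k,i} - mean_i) · (x_{k,j} - mean_j), divisor n-1 = 5:
  S[A,A] = ((1)·(1) + (0)·(0) + (-3)·(-3) + (2)·(2) + (2)·(2) + (-2)·(-2)) / 5 = 22/5 = 4.4
  S[A,B] = ((1)·(2) + (0)·(0) + (-3)·(-2) + (2)·(3) + (2)·(-1) + (-2)·(-2)) / 5 = 16/5 = 3.2
  S[B,B] = ((2)·(2) + (0)·(0) + (-2)·(-2) + (3)·(3) + (-1)·(-1) + (-2)·(-2)) / 5 = 22/5 = 4.4
  S = [[4.4, 3.2],
 [3.2, 4.4]].

Step 3 — invert S. det(S) = 4.4·4.4 - (3.2)² = 9.12.
  S^{-1} = (1/det) · [[d, -b], [-b, a]] = [[0.4825, -0.3509],
 [-0.3509, 0.4825]].

Step 4 — quadratic form (x̄ - mu_0)^T · S^{-1} · (x̄ - mu_0):
  S^{-1} · (x̄ - mu_0) = (-0.3509, 0.4825),
  (x̄ - mu_0)^T · [...] = (0)·(-0.3509) + (1)·(0.4825) = 0.4825.

Step 5 — scale by n: T² = 6 · 0.4825 = 2.8947.

T² ≈ 2.8947


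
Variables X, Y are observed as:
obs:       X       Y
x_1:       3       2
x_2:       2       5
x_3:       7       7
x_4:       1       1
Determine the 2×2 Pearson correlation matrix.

Step 1 — column means:
  mean(X) = (3 + 2 + 7 + 1) / 4 = 13/4 = 3.25
  mean(Y) = (2 + 5 + 7 + 1) / 4 = 15/4 = 3.75

Step 2 — sample variances and covariances s[i,j] = (1/(n-1)) · Σ_k (x_{k,i} - mean_i) · (x_{k,j} - mean_j), with n-1 = 3:
  s[X,X] = ((-0.25)·(-0.25) + (-1.25)·(-1.25) + (3.75)·(3.75) + (-2.25)·(-2.25)) / 3 = 20.75/3 = 6.9167
  s[X,Y] = ((-0.25)·(-1.75) + (-1.25)·(1.25) + (3.75)·(3.25) + (-2.25)·(-2.75)) / 3 = 17.25/3 = 5.75
  s[Y,Y] = ((-1.75)·(-1.75) + (1.25)·(1.25) + (3.25)·(3.25) + (-2.75)·(-2.75)) / 3 = 22.75/3 = 7.5833
  Sample standard deviations s_i = √(s[i,i]):
  s(X) = √(6.9167) = 2.63
  s(Y) = √(7.5833) = 2.7538

Step 3 — r_{ij} = s_{ij} / (s_i · s_j):
  r[X,X] = 1 (diagonal).
  r[X,Y] = 5.75 / (2.63 · 2.7538) = 5.75 / 7.2423 = 0.7939
  r[Y,Y] = 1 (diagonal).

R is symmetric with unit diagonal. Assembling:

R = [[1, 0.7939],
 [0.7939, 1]]


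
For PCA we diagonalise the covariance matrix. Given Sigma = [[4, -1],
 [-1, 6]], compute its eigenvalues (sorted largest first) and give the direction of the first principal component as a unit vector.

Step 1 — characteristic polynomial of 2×2 Sigma:
  det(Sigma - λI) = λ² - trace · λ + det = 0.
  trace = 4 + 6 = 10, det = 4·6 - (-1)² = 23.
Step 2 — discriminant:
  Δ = trace² - 4·det = 100 - 92 = 8.
Step 3 — eigenvalues:
  λ = (trace ± √Δ)/2 = (10 ± 2.8284)/2,
  λ_1 = 6.4142,  λ_2 = 3.5858.

Step 4 — unit eigenvector for λ_1: solve (Sigma - λ_1 I)v = 0. First row:
  (4 - 6.4142)·v_x + (-1)·v_y = 0, i.e. (-2.4142)·v_x + (-1)·v_y = 0,
  so v ∝ (b, λ_1 - a) = (-1, 2.4142); multiply by -1 so the first entry is positive: u = (1, -2.4142).
  ||u|| = √((1)² + (-2.4142)²) = √(6.8284) ≈ 2.6131,
  v_1 = u/||u|| ≈ (0.3827, -0.9239) (||v_1|| = 1).

λ_1 = 6.4142,  λ_2 = 3.5858;  v_1 ≈ (0.3827, -0.9239)


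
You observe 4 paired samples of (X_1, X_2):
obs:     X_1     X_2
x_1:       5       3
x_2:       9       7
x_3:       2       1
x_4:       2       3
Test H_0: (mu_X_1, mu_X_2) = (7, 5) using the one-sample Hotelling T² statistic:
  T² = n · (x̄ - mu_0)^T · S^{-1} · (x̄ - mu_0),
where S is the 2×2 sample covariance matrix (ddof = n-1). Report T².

Step 1 — sample mean vector:
  mean(X_1) = (5 + 9 + 2 + 2) / 4 = 18/4 = 4.5
  mean(X_2) = (3 + 7 + 1 + 3) / 4 = 14/4 = 3.5
  x̄ = (4.5, 3.5),  deviation x̄ - mu_0 = (4.5, 3.5) - (7, 5) = (-2.5, -1.5).

Step 2 — sample covariance matrix, S[i,j] = (1/(n-1)) · Σ_k (x_{k,i} - mean_i) · (x_{k,j} - mean_j), divisor n-1 = 3:
  S[X_1,X_1] = ((0.5)·(0.5) + (4.5)·(4.5) + (-2.5)·(-2.5) + (-2.5)·(-2.5)) / 3 = 33/3 = 11
  S[X_1,X_2] = ((0.5)·(-0.5) + (4.5)·(3.5) + (-2.5)·(-2.5) + (-2.5)·(-0.5)) / 3 = 23/3 = 7.6667
  S[X_2,X_2] = ((-0.5)·(-0.5) + (3.5)·(3.5) + (-2.5)·(-2.5) + (-0.5)·(-0.5)) / 3 = 19/3 = 6.3333
  S = [[11, 7.6667],
 [7.6667, 6.3333]].

Step 3 — invert S. det(S) = 11·6.3333 - (7.6667)² = 10.8889.
  S^{-1} = (1/det) · [[d, -b], [-b, a]] = [[0.5816, -0.7041],
 [-0.7041, 1.0102]].

Step 4 — quadratic form (x̄ - mu_0)^T · S^{-1} · (x̄ - mu_0):
  S^{-1} · (x̄ - mu_0) = (-0.398, 0.2449),
  (x̄ - mu_0)^T · [...] = (-2.5)·(-0.398) + (-1.5)·(0.2449) = 0.6276.

Step 5 — scale by n: T² = 4 · 0.6276 = 2.5102.

T² ≈ 2.5102


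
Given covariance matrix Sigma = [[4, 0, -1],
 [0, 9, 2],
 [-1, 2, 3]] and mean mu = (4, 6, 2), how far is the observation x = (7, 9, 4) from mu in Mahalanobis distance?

Step 1 — centre the observation: (x - mu) = (3, 3, 2).

Step 2 — invert Sigma (cofactor / det for 3×3, or solve directly):
  Sigma^{-1} = [[0.2771, -0.0241, 0.1084],
 [-0.0241, 0.1325, -0.0964],
 [0.1084, -0.0964, 0.4337]].

Step 3 — form the quadratic (x - mu)^T · Sigma^{-1} · (x - mu):
  Sigma^{-1} · (x - mu) = (0.9759, 0.1325, 0.9036).
  (x - mu)^T · [Sigma^{-1} · (x - mu)] = (3)·(0.9759) + (3)·(0.1325) + (2)·(0.9036) = 5.1325.

Step 4 — take square root: d = √(5.1325) ≈ 2.2655.

d(x, mu) = √(5.1325) ≈ 2.2655


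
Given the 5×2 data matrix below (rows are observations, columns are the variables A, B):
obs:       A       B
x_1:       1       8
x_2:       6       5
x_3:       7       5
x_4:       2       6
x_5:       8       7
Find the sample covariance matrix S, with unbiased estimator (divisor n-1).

Step 1 — column means:
  mean(A) = (1 + 6 + 7 + 2 + 8) / 5 = 24/5 = 4.8
  mean(B) = (8 + 5 + 5 + 6 + 7) / 5 = 31/5 = 6.2

Step 2 — sample covariance S[i,j] = (1/(n-1)) · Σ_k (x_{k,i} - mean_i) · (x_{k,j} - mean_j), with n-1 = 4.
  S[A,A] = ((-3.8)·(-3.8) + (1.2)·(1.2) + (2.2)·(2.2) + (-2.8)·(-2.8) + (3.2)·(3.2)) / 4 = 38.8/4 = 9.7
  S[A,B] = ((-3.8)·(1.8) + (1.2)·(-1.2) + (2.2)·(-1.2) + (-2.8)·(-0.2) + (3.2)·(0.8)) / 4 = -7.8/4 = -1.95
  S[B,B] = ((1.8)·(1.8) + (-1.2)·(-1.2) + (-1.2)·(-1.2) + (-0.2)·(-0.2) + (0.8)·(0.8)) / 4 = 6.8/4 = 1.7

S is symmetric (S[j,i] = S[i,j]). Assembling:

S = [[9.7, -1.95],
 [-1.95, 1.7]]


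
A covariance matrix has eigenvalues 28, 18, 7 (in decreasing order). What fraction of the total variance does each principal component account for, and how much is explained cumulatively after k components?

Step 1 — total variance = trace(Sigma) = Σ λ_i = 28 + 18 + 7 = 53.

Step 2 — fraction explained by component i = λ_i / Σ λ:
  PC1: 28/53 = 0.5283
  PC2: 18/53 = 0.3396
  PC3: 7/53 = 0.1321

Step 3 — cumulative fraction after k components = (λ_1 + ... + λ_k) / Σ λ:
  k = 1: 28/53 = 0.5283
  k = 2: (28 + 18)/53 = 46/53 = 0.8679
  k = 3: (28 + 18 + 7)/53 = 53/53 = 1

Summary (fraction, with percent):

explained: PC1 0.5283 (52.83%), PC2 0.3396 (33.96%), PC3 0.1321 (13.21%);  cumulative: 0.5283, 0.8679, 1


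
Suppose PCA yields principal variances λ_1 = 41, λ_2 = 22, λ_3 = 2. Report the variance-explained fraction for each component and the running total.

Step 1 — total variance = trace(Sigma) = Σ λ_i = 41 + 22 + 2 = 65.

Step 2 — fraction explained by component i = λ_i / Σ λ:
  PC1: 41/65 = 0.6308
  PC2: 22/65 = 0.3385
  PC3: 2/65 = 0.0308

Step 3 — cumulative fraction after k components = (λ_1 + ... + λ_k) / Σ λ:
  k = 1: 41/65 = 0.6308
  k = 2: (41 + 22)/65 = 63/65 = 0.9692
  k = 3: (41 + 22 + 2)/65 = 65/65 = 1

Summary (fraction, with percent):

explained: PC1 0.6308 (63.08%), PC2 0.3385 (33.85%), PC3 0.0308 (3.08%);  cumulative: 0.6308, 0.9692, 1


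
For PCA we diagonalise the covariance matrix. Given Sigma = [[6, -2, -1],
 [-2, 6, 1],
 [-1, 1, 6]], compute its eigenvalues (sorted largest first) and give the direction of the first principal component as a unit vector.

Step 1 — characteristic polynomial p(λ) = det(λI - Sigma) = λ³ - tr·λ² + c_1·λ - det, where tr = trace, c_1 = sum of the principal 2×2 minors, det = det(Sigma):
  tr = 6 + 6 + 6 = 18,
  c_1 = (6·6 - (-2)²) + (6·6 - (-1)²) + (6·6 - (1)²) = 32 + 35 + 35 = 102,
  det = 6·(6·6 - (1)²) - (-2)·((-2)·6 - (1)·(-1)) + (-1)·((-2)·(1) - 6·(-1)) = 6·(35) - (-2)·(-11) + (-1)·(4) = 184.
  So p(λ) = λ³ - 18λ² + 102λ - 184.
Step 2 — look for an integer root (rational root theorem: any rational root is an integer divisor of 184). Testing λ = 4:
  p(4) = 64 - 288 + 408 - 184 = 0  ✓
  Dividing out (λ - 4): p(λ) = (λ - 4)(λ² - 14λ + 46).
Step 3 — remaining eigenvalues from the quadratic λ² - 14λ + 46 = 0:
  Δ = 14² - 4·46 = 196 - 184 = 12,  λ = (14 ± √12)/2 = (14 ± 3.4641)/2 ≈ 8.7321 or 5.2679.
  Sorted: λ_1 = 8.7321,  λ_2 = 5.2679,  λ_3 = 4  (check: sum = 18 = tr ✓).

Step 4 — unit eigenvector for λ_1 ≈ 8.7321: v spans the null space of (Sigma - λ_1 I), whose rows are
  r_1 = (-2.7321, -2, -1),  r_2 = (-2, -2.7321, 1),  r_3 = (-1, 1, -2.7321).
  v is orthogonal to every row, so take v ∝ r_1 × r_2 = ((-2)·(1) - (-1)·(-2.7321), (-1)·(-2) - (-2.7321)·(1), (-2.7321)·(-2.7321) - (-2)·(-2)) ≈ (-4.7321, 4.7321, 3.4641).
  Rescale (multiply by -1 so the first nonzero entry is positive): u = (4.7321, -4.7321, -3.4641).
  ||u|| = √((4.7321)² + (-4.7321)² + (-3.4641)²) = √(56.7846) ≈ 7.5356,  v_1 = u/||u|| ≈ (0.628, -0.628, -0.4597) (||v_1|| = 1).

λ_1 = 8.7321,  λ_2 = 5.2679,  λ_3 = 4;  v_1 ≈ (0.628, -0.628, -0.4597)


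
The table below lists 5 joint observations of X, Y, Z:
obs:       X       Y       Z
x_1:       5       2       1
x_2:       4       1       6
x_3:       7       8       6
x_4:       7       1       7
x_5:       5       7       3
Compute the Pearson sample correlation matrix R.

Step 1 — column means:
  mean(X) = (5 + 4 + 7 + 7 + 5) / 5 = 28/5 = 5.6
  mean(Y) = (2 + 1 + 8 + 1 + 7) / 5 = 19/5 = 3.8
  mean(Z) = (1 + 6 + 6 + 7 + 3) / 5 = 23/5 = 4.6

Step 2 — sample variances and covariances s[i,j] = (1/(n-1)) · Σ_k (x_{k,i} - mean_i) · (x_{k,j} - mean_j), with n-1 = 4:
  s[X,X] = ((-0.6)·(-0.6) + (-1.6)·(-1.6) + (1.4)·(1.4) + (1.4)·(1.4) + (-0.6)·(-0.6)) / 4 = 7.2/4 = 1.8
  s[X,Y] = ((-0.6)·(-1.8) + (-1.6)·(-2.8) + (1.4)·(4.2) + (1.4)·(-2.8) + (-0.6)·(3.2)) / 4 = 5.6/4 = 1.4
  s[X,Z] = ((-0.6)·(-3.6) + (-1.6)·(1.4) + (1.4)·(1.4) + (1.4)·(2.4) + (-0.6)·(-1.6)) / 4 = 6.2/4 = 1.55
  s[Y,Y] = ((-1.8)·(-1.8) + (-2.8)·(-2.8) + (4.2)·(4.2) + (-2.8)·(-2.8) + (3.2)·(3.2)) / 4 = 46.8/4 = 11.7
  s[Y,Z] = ((-1.8)·(-3.6) + (-2.8)·(1.4) + (4.2)·(1.4) + (-2.8)·(2.4) + (3.2)·(-1.6)) / 4 = -3.4/4 = -0.85
  s[Z,Z] = ((-3.6)·(-3.6) + (1.4)·(1.4) + (1.4)·(1.4) + (2.4)·(2.4) + (-1.6)·(-1.6)) / 4 = 25.2/4 = 6.3
  Sample standard deviations s_i = √(s[i,i]):
  s(X) = √(1.8) = 1.3416
  s(Y) = √(11.7) = 3.4205
  s(Z) = √(6.3) = 2.51

Step 3 — r_{ij} = s_{ij} / (s_i · s_j):
  r[X,X] = 1 (diagonal).
  r[X,Y] = 1.4 / (1.3416 · 3.4205) = 1.4 / 4.5891 = 0.3051
  r[X,Z] = 1.55 / (1.3416 · 2.51) = 1.55 / 3.3675 = 0.4603
  r[Y,Y] = 1 (diagonal).
  r[Y,Z] = -0.85 / (3.4205 · 2.51) = -0.85 / 8.5855 = -0.099
  r[Z,Z] = 1 (diagonal).

R is symmetric with unit diagonal. Assembling:

R = [[1, 0.3051, 0.4603],
 [0.3051, 1, -0.099],
 [0.4603, -0.099, 1]]


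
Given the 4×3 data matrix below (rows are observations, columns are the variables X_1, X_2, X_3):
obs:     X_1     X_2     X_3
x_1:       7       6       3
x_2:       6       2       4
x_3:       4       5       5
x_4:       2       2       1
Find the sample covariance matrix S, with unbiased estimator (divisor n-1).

Step 1 — column means:
  mean(X_1) = (7 + 6 + 4 + 2) / 4 = 19/4 = 4.75
  mean(X_2) = (6 + 2 + 5 + 2) / 4 = 15/4 = 3.75
  mean(X_3) = (3 + 4 + 5 + 1) / 4 = 13/4 = 3.25

Step 2 — sample covariance S[i,j] = (1/(n-1)) · Σ_k (x_{k,i} - mean_i) · (x_{k,j} - mean_j), with n-1 = 3.
  S[X_1,X_1] = ((2.25)·(2.25) + (1.25)·(1.25) + (-0.75)·(-0.75) + (-2.75)·(-2.75)) / 3 = 14.75/3 = 4.9167
  S[X_1,X_2] = ((2.25)·(2.25) + (1.25)·(-1.75) + (-0.75)·(1.25) + (-2.75)·(-1.75)) / 3 = 6.75/3 = 2.25
  S[X_1,X_3] = ((2.25)·(-0.25) + (1.25)·(0.75) + (-0.75)·(1.75) + (-2.75)·(-2.25)) / 3 = 5.25/3 = 1.75
  S[X_2,X_2] = ((2.25)·(2.25) + (-1.75)·(-1.75) + (1.25)·(1.25) + (-1.75)·(-1.75)) / 3 = 12.75/3 = 4.25
  S[X_2,X_3] = ((2.25)·(-0.25) + (-1.75)·(0.75) + (1.25)·(1.75) + (-1.75)·(-2.25)) / 3 = 4.25/3 = 1.4167
  S[X_3,X_3] = ((-0.25)·(-0.25) + (0.75)·(0.75) + (1.75)·(1.75) + (-2.25)·(-2.25)) / 3 = 8.75/3 = 2.9167

S is symmetric (S[j,i] = S[i,j]). Assembling:

S = [[4.9167, 2.25, 1.75],
 [2.25, 4.25, 1.4167],
 [1.75, 1.4167, 2.9167]]


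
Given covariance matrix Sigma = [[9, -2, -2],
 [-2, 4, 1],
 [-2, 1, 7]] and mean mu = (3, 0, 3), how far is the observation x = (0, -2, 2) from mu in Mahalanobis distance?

Step 1 — centre the observation: (x - mu) = (-3, -2, -1).

Step 2 — invert Sigma (cofactor / det for 3×3, or solve directly):
  Sigma^{-1} = [[0.1304, 0.058, 0.029],
 [0.058, 0.285, -0.0242],
 [0.029, -0.0242, 0.1546]].

Step 3 — form the quadratic (x - mu)^T · Sigma^{-1} · (x - mu):
  Sigma^{-1} · (x - mu) = (-0.5362, -0.7198, -0.1932).
  (x - mu)^T · [Sigma^{-1} · (x - mu)] = (-3)·(-0.5362) + (-2)·(-0.7198) + (-1)·(-0.1932) = 3.2415.

Step 4 — take square root: d = √(3.2415) ≈ 1.8004.

d(x, mu) = √(3.2415) ≈ 1.8004


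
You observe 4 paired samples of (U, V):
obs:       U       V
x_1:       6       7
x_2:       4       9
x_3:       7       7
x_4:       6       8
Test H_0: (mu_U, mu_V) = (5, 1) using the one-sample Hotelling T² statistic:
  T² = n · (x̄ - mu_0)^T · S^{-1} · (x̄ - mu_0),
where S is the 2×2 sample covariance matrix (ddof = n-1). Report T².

Step 1 — sample mean vector:
  mean(U) = (6 + 4 + 7 + 6) / 4 = 23/4 = 5.75
  mean(V) = (7 + 9 + 7 + 8) / 4 = 31/4 = 7.75
  x̄ = (5.75, 7.75),  deviation x̄ - mu_0 = (5.75, 7.75) - (5, 1) = (0.75, 6.75).

Step 2 — sample covariance matrix, S[i,j] = (1/(n-1)) · Σ_k (x_{k,i} - mean_i) · (x_{k,j} - mean_j), divisor n-1 = 3:
  S[U,U] = ((0.25)·(0.25) + (-1.75)·(-1.75) + (1.25)·(1.25) + (0.25)·(0.25)) / 3 = 4.75/3 = 1.5833
  S[U,V] = ((0.25)·(-0.75) + (-1.75)·(1.25) + (1.25)·(-0.75) + (0.25)·(0.25)) / 3 = -3.25/3 = -1.0833
  S[V,V] = ((-0.75)·(-0.75) + (1.25)·(1.25) + (-0.75)·(-0.75) + (0.25)·(0.25)) / 3 = 2.75/3 = 0.9167
  S = [[1.5833, -1.0833],
 [-1.0833, 0.9167]].

Step 3 — invert S. det(S) = 1.5833·0.9167 - (-1.0833)² = 0.2778.
  S^{-1} = (1/det) · [[d, -b], [-b, a]] = [[3.3, 3.9],
 [3.9, 5.7]].

Step 4 — quadratic form (x̄ - mu_0)^T · S^{-1} · (x̄ - mu_0):
  S^{-1} · (x̄ - mu_0) = (28.8, 41.4),
  (x̄ - mu_0)^T · [...] = (0.75)·(28.8) + (6.75)·(41.4) = 301.05.

Step 5 — scale by n: T² = 4 · 301.05 = 1204.2.

T² ≈ 1204.2


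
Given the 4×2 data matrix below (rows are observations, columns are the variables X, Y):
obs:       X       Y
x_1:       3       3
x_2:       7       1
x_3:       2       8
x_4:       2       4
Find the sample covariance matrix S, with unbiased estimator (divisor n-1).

Step 1 — column means:
  mean(X) = (3 + 7 + 2 + 2) / 4 = 14/4 = 3.5
  mean(Y) = (3 + 1 + 8 + 4) / 4 = 16/4 = 4

Step 2 — sample covariance S[i,j] = (1/(n-1)) · Σ_k (x_{k,i} - mean_i) · (x_{k,j} - mean_j), with n-1 = 3.
  S[X,X] = ((-0.5)·(-0.5) + (3.5)·(3.5) + (-1.5)·(-1.5) + (-1.5)·(-1.5)) / 3 = 17/3 = 5.6667
  S[X,Y] = ((-0.5)·(-1) + (3.5)·(-3) + (-1.5)·(4) + (-1.5)·(0)) / 3 = -16/3 = -5.3333
  S[Y,Y] = ((-1)·(-1) + (-3)·(-3) + (4)·(4) + (0)·(0)) / 3 = 26/3 = 8.6667

S is symmetric (S[j,i] = S[i,j]). Assembling:

S = [[5.6667, -5.3333],
 [-5.3333, 8.6667]]


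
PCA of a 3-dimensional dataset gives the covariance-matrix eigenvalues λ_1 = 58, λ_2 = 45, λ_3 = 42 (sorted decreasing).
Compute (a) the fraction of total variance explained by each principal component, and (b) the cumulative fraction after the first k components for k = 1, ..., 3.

Step 1 — total variance = trace(Sigma) = Σ λ_i = 58 + 45 + 42 = 145.

Step 2 — fraction explained by component i = λ_i / Σ λ:
  PC1: 58/145 = 0.4
  PC2: 45/145 = 0.3103
  PC3: 42/145 = 0.2897

Step 3 — cumulative fraction after k components = (λ_1 + ... + λ_k) / Σ λ:
  k = 1: 58/145 = 0.4
  k = 2: (58 + 45)/145 = 103/145 = 0.7103
  k = 3: (58 + 45 + 42)/145 = 145/145 = 1

Summary (fraction, with percent):

explained: PC1 0.4 (40%), PC2 0.3103 (31.03%), PC3 0.2897 (28.97%);  cumulative: 0.4, 0.7103, 1


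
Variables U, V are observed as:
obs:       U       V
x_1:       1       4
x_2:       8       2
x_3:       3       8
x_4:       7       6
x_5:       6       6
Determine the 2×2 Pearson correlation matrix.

Step 1 — column means:
  mean(U) = (1 + 8 + 3 + 7 + 6) / 5 = 25/5 = 5
  mean(V) = (4 + 2 + 8 + 6 + 6) / 5 = 26/5 = 5.2

Step 2 — sample variances and covariances s[i,j] = (1/(n-1)) · Σ_k (x_{k,i} - mean_i) · (x_{k,j} - mean_j), with n-1 = 4:
  s[U,U] = ((-4)·(-4) + (3)·(3) + (-2)·(-2) + (2)·(2) + (1)·(1)) / 4 = 34/4 = 8.5
  s[U,V] = ((-4)·(-1.2) + (3)·(-3.2) + (-2)·(2.8) + (2)·(0.8) + (1)·(0.8)) / 4 = -8/4 = -2
  s[V,V] = ((-1.2)·(-1.2) + (-3.2)·(-3.2) + (2.8)·(2.8) + (0.8)·(0.8) + (0.8)·(0.8)) / 4 = 20.8/4 = 5.2
  Sample standard deviations s_i = √(s[i,i]):
  s(U) = √(8.5) = 2.9155
  s(V) = √(5.2) = 2.2804

Step 3 — r_{ij} = s_{ij} / (s_i · s_j):
  r[U,U] = 1 (diagonal).
  r[U,V] = -2 / (2.9155 · 2.2804) = -2 / 6.6483 = -0.3008
  r[V,V] = 1 (diagonal).

R is symmetric with unit diagonal. Assembling:

R = [[1, -0.3008],
 [-0.3008, 1]]


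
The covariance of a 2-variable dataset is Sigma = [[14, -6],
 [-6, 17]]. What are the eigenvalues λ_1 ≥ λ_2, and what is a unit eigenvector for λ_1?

Step 1 — characteristic polynomial of 2×2 Sigma:
  det(Sigma - λI) = λ² - trace · λ + det = 0.
  trace = 14 + 17 = 31, det = 14·17 - (-6)² = 202.
Step 2 — discriminant:
  Δ = trace² - 4·det = 961 - 808 = 153.
Step 3 — eigenvalues:
  λ = (trace ± √Δ)/2 = (31 ± 12.3693)/2,
  λ_1 = 21.6847,  λ_2 = 9.3153.

Step 4 — unit eigenvector for λ_1: solve (Sigma - λ_1 I)v = 0. First row:
  (14 - 21.6847)·v_x + (-6)·v_y = 0, i.e. (-7.6847)·v_x + (-6)·v_y = 0,
  so v ∝ (b, λ_1 - a) = (-6, 7.6847); multiply by -1 so the first entry is positive: u = (6, -7.6847).
  ||u|| = √((6)² + (-7.6847)²) = √(95.054) ≈ 9.7496,
  v_1 = u/||u|| ≈ (0.6154, -0.7882) (||v_1|| = 1).

λ_1 = 21.6847,  λ_2 = 9.3153;  v_1 ≈ (0.6154, -0.7882)


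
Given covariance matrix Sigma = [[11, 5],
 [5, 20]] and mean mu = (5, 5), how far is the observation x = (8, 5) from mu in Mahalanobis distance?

Step 1 — centre the observation: (x - mu) = (3, 0).

Step 2 — invert Sigma. det(Sigma) = 11·20 - (5)² = 195.
  Sigma^{-1} = (1/det) · [[d, -b], [-b, a]] = [[0.1026, -0.0256],
 [-0.0256, 0.0564]].

Step 3 — form the quadratic (x - mu)^T · Sigma^{-1} · (x - mu):
  Sigma^{-1} · (x - mu) = (0.3077, -0.0769).
  (x - mu)^T · [Sigma^{-1} · (x - mu)] = (3)·(0.3077) + (0)·(-0.0769) = 0.9231.

Step 4 — take square root: d = √(0.9231) ≈ 0.9608.

d(x, mu) = √(0.9231) ≈ 0.9608


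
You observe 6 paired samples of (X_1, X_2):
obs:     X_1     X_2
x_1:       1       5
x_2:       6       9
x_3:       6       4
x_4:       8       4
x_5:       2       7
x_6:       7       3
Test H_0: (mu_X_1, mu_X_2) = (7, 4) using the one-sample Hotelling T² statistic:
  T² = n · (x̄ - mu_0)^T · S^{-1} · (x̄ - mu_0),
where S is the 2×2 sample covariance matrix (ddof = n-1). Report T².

Step 1 — sample mean vector:
  mean(X_1) = (1 + 6 + 6 + 8 + 2 + 7) / 6 = 30/6 = 5
  mean(X_2) = (5 + 9 + 4 + 4 + 7 + 3) / 6 = 32/6 = 5.3333
  x̄ = (5, 5.3333),  deviation x̄ - mu_0 = (5, 5.3333) - (7, 4) = (-2, 1.3333).

Step 2 — sample covariance matrix, S[i,j] = (1/(n-1)) · Σ_k (x_{k,i} - mean_i) · (x_{k,j} - mean_j), divisor n-1 = 5:
  S[X_1,X_1] = ((-4)·(-4) + (1)·(1) + (1)·(1) + (3)·(3) + (-3)·(-3) + (2)·(2)) / 5 = 40/5 = 8
  S[X_1,X_2] = ((-4)·(-0.3333) + (1)·(3.6667) + (1)·(-1.3333) + (3)·(-1.3333) + (-3)·(1.6667) + (2)·(-2.3333)) / 5 = -10/5 = -2
  S[X_2,X_2] = ((-0.3333)·(-0.3333) + (3.6667)·(3.6667) + (-1.3333)·(-1.3333) + (-1.3333)·(-1.3333) + (1.6667)·(1.6667) + (-2.3333)·(-2.3333)) / 5 = 25.3333/5 = 5.0667
  S = [[8, -2],
 [-2, 5.0667]].

Step 3 — invert S. det(S) = 8·5.0667 - (-2)² = 36.5333.
  S^{-1} = (1/det) · [[d, -b], [-b, a]] = [[0.1387, 0.0547],
 [0.0547, 0.219]].

Step 4 — quadratic form (x̄ - mu_0)^T · S^{-1} · (x̄ - mu_0):
  S^{-1} · (x̄ - mu_0) = (-0.2044, 0.1825),
  (x̄ - mu_0)^T · [...] = (-2)·(-0.2044) + (1.3333)·(0.1825) = 0.6521.

Step 5 — scale by n: T² = 6 · 0.6521 = 3.9124.

T² ≈ 3.9124


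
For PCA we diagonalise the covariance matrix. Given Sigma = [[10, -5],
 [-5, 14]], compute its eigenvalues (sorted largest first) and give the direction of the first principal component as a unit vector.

Step 1 — characteristic polynomial of 2×2 Sigma:
  det(Sigma - λI) = λ² - trace · λ + det = 0.
  trace = 10 + 14 = 24, det = 10·14 - (-5)² = 115.
Step 2 — discriminant:
  Δ = trace² - 4·det = 576 - 460 = 116.
Step 3 — eigenvalues:
  λ = (trace ± √Δ)/2 = (24 ± 10.7703)/2,
  λ_1 = 17.3852,  λ_2 = 6.6148.

Step 4 — unit eigenvector for λ_1: solve (Sigma - λ_1 I)v = 0. First row:
  (10 - 17.3852)·v_x + (-5)·v_y = 0, i.e. (-7.3852)·v_x + (-5)·v_y = 0,
  so v ∝ (b, λ_1 - a) = (-5, 7.3852); multiply by -1 so the first entry is positive: u = (5, -7.3852).
  ||u|| = √((5)² + (-7.3852)²) = √(79.5407) ≈ 8.9186,
  v_1 = u/||u|| ≈ (0.5606, -0.8281) (||v_1|| = 1).

λ_1 = 17.3852,  λ_2 = 6.6148;  v_1 ≈ (0.5606, -0.8281)
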